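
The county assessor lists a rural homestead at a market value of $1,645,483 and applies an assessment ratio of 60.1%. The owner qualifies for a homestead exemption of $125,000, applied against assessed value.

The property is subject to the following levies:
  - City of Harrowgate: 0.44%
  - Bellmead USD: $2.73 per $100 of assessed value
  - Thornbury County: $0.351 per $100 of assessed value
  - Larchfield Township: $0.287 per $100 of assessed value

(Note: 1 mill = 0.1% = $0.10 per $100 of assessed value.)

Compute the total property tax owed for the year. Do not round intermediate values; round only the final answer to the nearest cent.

$32,898.66

Assessed value = $1,645,483 × 0.601 = $988,935.283
Taxable value = $988,935.283 − $125,000 = $863,935.283
City of Harrowgate: $863,935.283 × 0.0044 = $3,801.3152452
Bellmead USD: $863,935.283 × 0.0273 = $23,585.4332259
Thornbury County: $863,935.283 × 0.00351 = $3,032.41284333
Larchfield Township: $863,935.283 × 0.00287 = $2,479.49426221
Total = $32,898.65557664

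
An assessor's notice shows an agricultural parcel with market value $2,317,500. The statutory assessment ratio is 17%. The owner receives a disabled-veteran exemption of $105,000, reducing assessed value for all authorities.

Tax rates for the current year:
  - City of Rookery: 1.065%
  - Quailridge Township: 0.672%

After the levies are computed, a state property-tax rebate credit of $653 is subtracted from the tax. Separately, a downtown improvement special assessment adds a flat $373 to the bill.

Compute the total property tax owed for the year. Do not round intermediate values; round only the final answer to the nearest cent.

$4,739.50

Assessed value = $2,317,500 × 0.17 = $393,975
Taxable value = $393,975 − $105,000 = $288,975
City of Rookery: $288,975 × 0.01065 = $3,077.58375
Quailridge Township: $288,975 × 0.00672 = $1,941.912
Levies subtotal = $5,019.49575
After credit = $5,019.49575 − $653 = $4,366.49575
Total = $4,366.49575 + $373 = $4,739.49575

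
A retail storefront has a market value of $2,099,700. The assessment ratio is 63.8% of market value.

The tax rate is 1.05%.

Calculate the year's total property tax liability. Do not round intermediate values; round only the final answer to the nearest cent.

Assessed value = $2,099,700 × 0.638 = $1,339,608.6
Tax = $1,339,608.6 × 0.0105 = $14,065.8903

$14,065.89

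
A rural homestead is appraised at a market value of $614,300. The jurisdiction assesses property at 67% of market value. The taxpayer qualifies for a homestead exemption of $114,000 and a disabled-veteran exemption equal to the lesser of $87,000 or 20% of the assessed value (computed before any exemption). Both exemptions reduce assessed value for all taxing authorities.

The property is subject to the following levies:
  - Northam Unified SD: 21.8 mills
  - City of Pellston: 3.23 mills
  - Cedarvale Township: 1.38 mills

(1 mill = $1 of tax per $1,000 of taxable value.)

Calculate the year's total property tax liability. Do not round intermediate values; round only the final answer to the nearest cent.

Assessed value = $614,300 × 0.67 = $411,581
Disabled-veteran exemption = min($87,000, 20% × $411,581) = min($87,000, $82,316.2) = $82,316.2 (percentage binds)
Taxable value = $411,581 − $114,000 − $82,316.2 = $215,264.8
Northam Unified SD: $215,264.8 × 0.0218 = $4,692.77264
City of Pellston: $215,264.8 × 0.00323 = $695.305304
Cedarvale Township: $215,264.8 × 0.00138 = $297.065424
Total = $5,685.143368

$5,685.14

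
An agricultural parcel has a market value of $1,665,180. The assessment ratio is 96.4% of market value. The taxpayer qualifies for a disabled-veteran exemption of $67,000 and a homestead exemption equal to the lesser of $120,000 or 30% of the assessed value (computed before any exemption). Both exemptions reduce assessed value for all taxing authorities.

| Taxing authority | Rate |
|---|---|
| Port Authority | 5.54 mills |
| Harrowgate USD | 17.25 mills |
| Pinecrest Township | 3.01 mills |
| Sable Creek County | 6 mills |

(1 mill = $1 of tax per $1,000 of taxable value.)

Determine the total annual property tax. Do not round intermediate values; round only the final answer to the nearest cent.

Assessed value = $1,665,180 × 0.964 = $1,605,233.52
Homestead exemption = min($120,000, 30% × $1,605,233.52) = min($120,000, $481,570.056) = $120,000 (dollar cap binds)
Taxable value = $1,605,233.52 − $67,000 − $120,000 = $1,418,233.52
Port Authority: $1,418,233.52 × 0.00554 = $7,857.0137008
Harrowgate USD: $1,418,233.52 × 0.01725 = $24,464.52822
Pinecrest Township: $1,418,233.52 × 0.00301 = $4,268.8828952
Sable Creek County: $1,418,233.52 × 0.006 = $8,509.40112
Total = $45,099.825936

$45,099.83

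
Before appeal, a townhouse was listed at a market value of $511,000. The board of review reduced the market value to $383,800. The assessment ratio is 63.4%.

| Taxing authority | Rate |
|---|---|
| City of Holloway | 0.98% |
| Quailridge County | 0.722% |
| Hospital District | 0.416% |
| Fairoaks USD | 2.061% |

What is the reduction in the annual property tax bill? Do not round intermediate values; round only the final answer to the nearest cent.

$3,370.15

Old assessed value = $511,000 × 0.634 = $323,974
New assessed value = $383,800 × 0.634 = $243,329.2
Combined rate = 0.0098 + 0.00722 + 0.00416 + 0.02061 = 0.04179
Old tax = $323,974 × 0.04179 = $13,538.87346
New tax = $243,329.2 × 0.04179 = $10,168.727268
Reduction = $13,538.87346 − $10,168.727268 = $3,370.146192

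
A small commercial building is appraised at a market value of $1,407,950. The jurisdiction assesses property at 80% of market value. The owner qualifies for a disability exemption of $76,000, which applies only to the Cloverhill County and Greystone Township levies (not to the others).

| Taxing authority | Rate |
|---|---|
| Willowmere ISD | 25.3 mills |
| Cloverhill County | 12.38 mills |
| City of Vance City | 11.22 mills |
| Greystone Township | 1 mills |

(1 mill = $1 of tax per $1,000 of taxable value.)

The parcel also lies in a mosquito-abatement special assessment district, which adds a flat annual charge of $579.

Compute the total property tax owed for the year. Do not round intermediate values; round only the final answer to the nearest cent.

$55,767.48

Assessed value = $1,407,950 × 0.8 = $1,126,360
Willowmere ISD: $1,126,360 × 0.0253 = $28,496.908
Cloverhill County: ($1,126,360 − $76,000) × 0.01238 = $1,050,360 × 0.01238 = $13,003.4568
City of Vance City: $1,126,360 × 0.01122 = $12,637.7592
Greystone Township: ($1,126,360 − $76,000) × 0.001 = $1,050,360 × 0.001 = $1,050.36
Levies subtotal = $55,188.484
Total = $55,188.484 + $579 = $55,767.484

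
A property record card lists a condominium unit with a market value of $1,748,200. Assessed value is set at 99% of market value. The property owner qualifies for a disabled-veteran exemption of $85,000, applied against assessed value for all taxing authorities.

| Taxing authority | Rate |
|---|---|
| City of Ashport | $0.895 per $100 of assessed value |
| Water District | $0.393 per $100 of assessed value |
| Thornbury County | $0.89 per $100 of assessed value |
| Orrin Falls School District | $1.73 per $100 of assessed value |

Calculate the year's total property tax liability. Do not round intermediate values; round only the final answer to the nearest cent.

$64,314.66

Assessed value = $1,748,200 × 0.99 = $1,730,718
Taxable value = $1,730,718 − $85,000 = $1,645,718
City of Ashport: $1,645,718 × 0.00895 = $14,729.1761
Water District: $1,645,718 × 0.00393 = $6,467.67174
Thornbury County: $1,645,718 × 0.0089 = $14,646.8902
Orrin Falls School District: $1,645,718 × 0.0173 = $28,470.9214
Total = $14,729.1761 + $6,467.67174 + $14,646.8902 + $28,470.9214 = $64,314.65944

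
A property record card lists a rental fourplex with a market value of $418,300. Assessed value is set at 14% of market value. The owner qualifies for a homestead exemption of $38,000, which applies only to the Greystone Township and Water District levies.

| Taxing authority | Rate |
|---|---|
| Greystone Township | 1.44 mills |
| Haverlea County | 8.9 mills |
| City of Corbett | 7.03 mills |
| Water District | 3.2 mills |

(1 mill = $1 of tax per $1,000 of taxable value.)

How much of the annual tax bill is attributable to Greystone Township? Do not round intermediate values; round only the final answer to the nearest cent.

Assessed value = $418,300 × 0.14 = $58,562
Greystone Township taxable value = $58,562 − $38,000 = $20,562
Greystone Township levy = $20,562 × 0.00144 = $29.60928

$29.61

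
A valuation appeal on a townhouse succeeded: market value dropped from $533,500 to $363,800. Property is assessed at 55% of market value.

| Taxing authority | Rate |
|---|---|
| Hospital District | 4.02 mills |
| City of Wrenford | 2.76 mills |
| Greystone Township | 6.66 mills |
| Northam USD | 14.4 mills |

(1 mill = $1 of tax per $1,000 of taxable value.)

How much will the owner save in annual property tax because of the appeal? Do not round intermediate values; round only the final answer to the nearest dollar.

Old assessed value = $533,500 × 0.55 = $293,425
New assessed value = $363,800 × 0.55 = $200,090
Combined rate = 0.00402 + 0.00276 + 0.00666 + 0.0144 = 0.02784
Old tax = $293,425 × 0.02784 = $8,168.952
New tax = $200,090 × 0.02784 = $5,570.5056
Reduction = $8,168.952 − $5,570.5056 = $2,598.4464

$2,598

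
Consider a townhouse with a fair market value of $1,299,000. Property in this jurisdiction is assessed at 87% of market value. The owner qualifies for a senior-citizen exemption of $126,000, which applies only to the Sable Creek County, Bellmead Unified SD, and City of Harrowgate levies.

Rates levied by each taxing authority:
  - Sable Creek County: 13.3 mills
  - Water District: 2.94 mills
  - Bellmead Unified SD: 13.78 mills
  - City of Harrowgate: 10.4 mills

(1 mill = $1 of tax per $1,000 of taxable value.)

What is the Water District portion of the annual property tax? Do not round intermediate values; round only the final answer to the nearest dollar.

Assessed value = $1,299,000 × 0.87 = $1,130,130
Water District taxable value = $1,130,130 (exemption does not apply)
Water District levy = $1,130,130 × 0.00294 = $3,322.5822

$3,323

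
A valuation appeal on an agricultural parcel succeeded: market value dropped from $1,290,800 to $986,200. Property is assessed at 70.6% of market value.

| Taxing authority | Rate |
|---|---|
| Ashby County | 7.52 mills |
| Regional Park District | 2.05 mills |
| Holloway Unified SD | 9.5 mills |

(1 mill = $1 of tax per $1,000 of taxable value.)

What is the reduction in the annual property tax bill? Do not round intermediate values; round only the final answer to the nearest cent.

$4,100.96

Old assessed value = $1,290,800 × 0.706 = $911,304.8
New assessed value = $986,200 × 0.706 = $696,257.2
Combined rate = 0.00752 + 0.00205 + 0.0095 = 0.01907
Old tax = $911,304.8 × 0.01907 = $17,378.582536
New tax = $696,257.2 × 0.01907 = $13,277.624804
Reduction = $17,378.582536 − $13,277.624804 = $4,100.957732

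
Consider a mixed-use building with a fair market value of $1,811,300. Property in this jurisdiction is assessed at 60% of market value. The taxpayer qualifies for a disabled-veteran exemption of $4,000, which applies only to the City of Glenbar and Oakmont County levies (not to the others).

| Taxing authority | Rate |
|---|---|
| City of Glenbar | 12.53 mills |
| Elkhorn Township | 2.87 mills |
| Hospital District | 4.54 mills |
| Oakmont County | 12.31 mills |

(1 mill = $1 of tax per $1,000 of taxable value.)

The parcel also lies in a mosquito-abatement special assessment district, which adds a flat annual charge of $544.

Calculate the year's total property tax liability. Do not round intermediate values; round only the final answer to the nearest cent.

Assessed value = $1,811,300 × 0.6 = $1,086,780
City of Glenbar: ($1,086,780 − $4,000) × 0.01253 = $1,082,780 × 0.01253 = $13,567.2334
Elkhorn Township: $1,086,780 × 0.00287 = $3,119.0586
Hospital District: $1,086,780 × 0.00454 = $4,933.9812
Oakmont County: ($1,086,780 − $4,000) × 0.01231 = $1,082,780 × 0.01231 = $13,329.0218
Levies subtotal = $34,949.295
Total = $34,949.295 + $544 = $35,493.295

$35,493.30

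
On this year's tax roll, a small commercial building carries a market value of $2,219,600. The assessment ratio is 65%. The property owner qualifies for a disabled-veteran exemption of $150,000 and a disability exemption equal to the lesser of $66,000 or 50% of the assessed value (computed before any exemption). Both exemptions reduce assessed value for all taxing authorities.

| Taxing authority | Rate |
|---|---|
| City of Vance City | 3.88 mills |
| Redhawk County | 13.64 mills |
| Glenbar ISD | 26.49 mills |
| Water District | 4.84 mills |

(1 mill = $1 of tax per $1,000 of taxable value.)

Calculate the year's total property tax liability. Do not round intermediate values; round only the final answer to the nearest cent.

$59,926.25

Assessed value = $2,219,600 × 0.65 = $1,442,740
Disability exemption = min($66,000, 50% × $1,442,740) = min($66,000, $721,370) = $66,000 (dollar cap binds)
Taxable value = $1,442,740 − $150,000 − $66,000 = $1,226,740
City of Vance City: $1,226,740 × 0.00388 = $4,759.7512
Redhawk County: $1,226,740 × 0.01364 = $16,732.7336
Glenbar ISD: $1,226,740 × 0.02649 = $32,496.3426
Water District: $1,226,740 × 0.00484 = $5,937.4216
Total = $59,926.249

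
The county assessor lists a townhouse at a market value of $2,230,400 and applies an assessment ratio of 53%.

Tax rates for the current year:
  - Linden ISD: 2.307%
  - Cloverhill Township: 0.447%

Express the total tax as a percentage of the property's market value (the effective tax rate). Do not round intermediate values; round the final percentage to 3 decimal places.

1.460%

Assessed value = $2,230,400 × 0.53 = $1,182,112
Linden ISD: $1,182,112 × 0.02307 = $27,271.32384
Cloverhill Township: $1,182,112 × 0.00447 = $5,284.04064
Total tax = $32,555.36448
Effective rate = $32,555.36448 ÷ $2,230,400 = 1.460% of market value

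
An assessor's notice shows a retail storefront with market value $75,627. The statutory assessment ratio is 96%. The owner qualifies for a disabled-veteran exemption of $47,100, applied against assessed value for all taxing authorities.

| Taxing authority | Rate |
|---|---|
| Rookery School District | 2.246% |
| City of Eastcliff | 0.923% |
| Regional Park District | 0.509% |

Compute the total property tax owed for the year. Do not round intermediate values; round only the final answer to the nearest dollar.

Assessed value = $75,627 × 0.96 = $72,601.92
Taxable value = $72,601.92 − $47,100 = $25,501.92
Rookery School District: $25,501.92 × 0.02246 = $572.7731232
City of Eastcliff: $25,501.92 × 0.00923 = $235.3827216
Regional Park District: $25,501.92 × 0.00509 = $129.8047728
Total = $572.7731232 + $235.3827216 + $129.8047728 = $937.9606176

$938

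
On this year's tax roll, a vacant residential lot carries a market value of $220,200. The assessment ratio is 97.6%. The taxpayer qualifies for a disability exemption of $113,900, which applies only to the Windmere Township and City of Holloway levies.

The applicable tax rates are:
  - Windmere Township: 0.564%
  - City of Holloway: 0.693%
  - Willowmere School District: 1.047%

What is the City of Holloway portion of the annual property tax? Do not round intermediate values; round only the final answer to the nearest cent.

Assessed value = $220,200 × 0.976 = $214,915.2
City of Holloway taxable value = $214,915.2 − $113,900 = $101,015.2
City of Holloway levy = $101,015.2 × 0.00693 = $700.035336

$700.04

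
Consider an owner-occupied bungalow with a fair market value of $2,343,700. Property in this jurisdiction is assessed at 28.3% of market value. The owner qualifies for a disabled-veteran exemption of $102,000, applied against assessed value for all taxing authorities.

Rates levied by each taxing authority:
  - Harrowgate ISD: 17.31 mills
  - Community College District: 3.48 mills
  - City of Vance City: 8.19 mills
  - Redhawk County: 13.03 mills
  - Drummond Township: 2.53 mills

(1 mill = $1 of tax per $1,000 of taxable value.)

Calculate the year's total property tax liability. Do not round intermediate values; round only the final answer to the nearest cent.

$24,998.84

Assessed value = $2,343,700 × 0.283 = $663,267.1
Taxable value = $663,267.1 − $102,000 = $561,267.1
Harrowgate ISD: $561,267.1 × 0.01731 = $9,715.533501
Community College District: $561,267.1 × 0.00348 = $1,953.209508
City of Vance City: $561,267.1 × 0.00819 = $4,596.777549
Redhawk County: $561,267.1 × 0.01303 = $7,313.310313
Drummond Township: $561,267.1 × 0.00253 = $1,420.005763
Total = $9,715.533501 + $1,953.209508 + $4,596.777549 + $7,313.310313 + $1,420.005763 = $24,998.836634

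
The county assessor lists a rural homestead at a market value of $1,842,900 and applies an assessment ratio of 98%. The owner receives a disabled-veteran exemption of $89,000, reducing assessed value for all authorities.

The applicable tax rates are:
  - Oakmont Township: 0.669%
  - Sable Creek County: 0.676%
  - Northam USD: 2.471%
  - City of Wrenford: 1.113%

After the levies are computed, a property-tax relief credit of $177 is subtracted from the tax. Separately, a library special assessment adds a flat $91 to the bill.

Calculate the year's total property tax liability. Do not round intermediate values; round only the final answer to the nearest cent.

Assessed value = $1,842,900 × 0.98 = $1,806,042
Taxable value = $1,806,042 − $89,000 = $1,717,042
Oakmont Township: $1,717,042 × 0.00669 = $11,487.01098
Sable Creek County: $1,717,042 × 0.00676 = $11,607.20392
Northam USD: $1,717,042 × 0.02471 = $42,428.10782
City of Wrenford: $1,717,042 × 0.01113 = $19,110.67746
Levies subtotal = $84,633.00018
After credit = $84,633.00018 − $177 = $84,456.00018
Total = $84,456.00018 + $91 = $84,547.00018

$84,547.00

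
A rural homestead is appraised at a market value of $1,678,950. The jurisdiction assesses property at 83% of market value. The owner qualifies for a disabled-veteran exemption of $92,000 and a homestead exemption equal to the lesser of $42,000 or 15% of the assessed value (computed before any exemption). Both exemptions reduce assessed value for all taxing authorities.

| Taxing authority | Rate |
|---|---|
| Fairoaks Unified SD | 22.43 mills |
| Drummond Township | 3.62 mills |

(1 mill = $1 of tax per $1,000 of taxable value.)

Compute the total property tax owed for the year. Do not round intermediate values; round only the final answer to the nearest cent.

Assessed value = $1,678,950 × 0.83 = $1,393,528.5
Homestead exemption = min($42,000, 15% × $1,393,528.5) = min($42,000, $209,029.275) = $42,000 (dollar cap binds)
Taxable value = $1,393,528.5 − $92,000 − $42,000 = $1,259,528.5
Fairoaks Unified SD: $1,259,528.5 × 0.02243 = $28,251.224255
Drummond Township: $1,259,528.5 × 0.00362 = $4,559.49317
Total = $32,810.717425

$32,810.72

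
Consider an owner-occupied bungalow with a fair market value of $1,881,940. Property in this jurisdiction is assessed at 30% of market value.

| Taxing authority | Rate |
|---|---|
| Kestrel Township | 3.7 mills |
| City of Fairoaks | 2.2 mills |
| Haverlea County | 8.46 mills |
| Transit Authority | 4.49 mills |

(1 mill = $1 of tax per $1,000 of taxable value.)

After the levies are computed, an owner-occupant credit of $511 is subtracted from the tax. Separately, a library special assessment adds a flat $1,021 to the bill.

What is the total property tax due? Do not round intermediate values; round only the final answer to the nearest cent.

Assessed value = $1,881,940 × 0.3 = $564,582
Kestrel Township: $564,582 × 0.0037 = $2,088.9534
City of Fairoaks: $564,582 × 0.0022 = $1,242.0804
Haverlea County: $564,582 × 0.00846 = $4,776.36372
Transit Authority: $564,582 × 0.00449 = $2,534.97318
Levies subtotal = $10,642.3707
After credit = $10,642.3707 − $511 = $10,131.3707
Total = $10,131.3707 + $1,021 = $11,152.3707

$11,152.37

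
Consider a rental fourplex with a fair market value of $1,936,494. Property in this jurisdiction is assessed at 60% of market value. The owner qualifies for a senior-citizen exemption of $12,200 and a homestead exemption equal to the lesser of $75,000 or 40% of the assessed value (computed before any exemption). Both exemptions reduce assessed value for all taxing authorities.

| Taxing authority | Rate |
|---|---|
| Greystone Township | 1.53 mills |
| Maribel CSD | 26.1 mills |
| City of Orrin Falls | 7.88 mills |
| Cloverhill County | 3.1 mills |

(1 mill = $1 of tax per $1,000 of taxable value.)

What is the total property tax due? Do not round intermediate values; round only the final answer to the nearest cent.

$41,494.03

Assessed value = $1,936,494 × 0.6 = $1,161,896.4
Homestead exemption = min($75,000, 40% × $1,161,896.4) = min($75,000, $464,758.56) = $75,000 (dollar cap binds)
Taxable value = $1,161,896.4 − $12,200 − $75,000 = $1,074,696.4
Greystone Township: $1,074,696.4 × 0.00153 = $1,644.285492
Maribel CSD: $1,074,696.4 × 0.0261 = $28,049.57604
City of Orrin Falls: $1,074,696.4 × 0.00788 = $8,468.607632
Cloverhill County: $1,074,696.4 × 0.0031 = $3,331.55884
Total = $41,494.028004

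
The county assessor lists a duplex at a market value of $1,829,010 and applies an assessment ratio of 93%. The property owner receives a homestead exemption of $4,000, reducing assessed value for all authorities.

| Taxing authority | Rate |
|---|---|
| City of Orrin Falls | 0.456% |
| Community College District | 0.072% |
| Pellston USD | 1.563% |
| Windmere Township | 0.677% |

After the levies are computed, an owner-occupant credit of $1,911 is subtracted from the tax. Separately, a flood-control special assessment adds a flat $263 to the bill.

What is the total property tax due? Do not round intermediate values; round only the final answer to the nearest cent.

Assessed value = $1,829,010 × 0.93 = $1,700,979.3
Taxable value = $1,700,979.3 − $4,000 = $1,696,979.3
City of Orrin Falls: $1,696,979.3 × 0.00456 = $7,738.225608
Community College District: $1,696,979.3 × 0.00072 = $1,221.825096
Pellston USD: $1,696,979.3 × 0.01563 = $26,523.786459
Windmere Township: $1,696,979.3 × 0.00677 = $11,488.549861
Levies subtotal = $46,972.387024
After credit = $46,972.387024 − $1,911 = $45,061.387024
Total = $45,061.387024 + $263 = $45,324.387024

$45,324.39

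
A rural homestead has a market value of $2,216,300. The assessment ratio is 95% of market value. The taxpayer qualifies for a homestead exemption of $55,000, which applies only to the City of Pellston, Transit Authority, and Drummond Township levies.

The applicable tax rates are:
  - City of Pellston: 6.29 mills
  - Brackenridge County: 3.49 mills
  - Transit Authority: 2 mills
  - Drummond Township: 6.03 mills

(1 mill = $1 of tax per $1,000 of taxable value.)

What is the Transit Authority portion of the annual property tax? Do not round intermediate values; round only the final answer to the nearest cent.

$4,100.97

Assessed value = $2,216,300 × 0.95 = $2,105,485
Transit Authority taxable value = $2,105,485 − $55,000 = $2,050,485
Transit Authority levy = $2,050,485 × 0.002 = $4,100.97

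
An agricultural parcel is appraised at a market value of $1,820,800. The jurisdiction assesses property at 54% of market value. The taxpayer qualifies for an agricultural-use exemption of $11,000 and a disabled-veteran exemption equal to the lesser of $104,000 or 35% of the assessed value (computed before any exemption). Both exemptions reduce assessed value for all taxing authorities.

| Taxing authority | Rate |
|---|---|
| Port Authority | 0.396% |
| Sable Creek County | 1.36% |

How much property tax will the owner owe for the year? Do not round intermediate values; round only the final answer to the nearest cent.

Assessed value = $1,820,800 × 0.54 = $983,232
Disabled-veteran exemption = min($104,000, 35% × $983,232) = min($104,000, $344,131.2) = $104,000 (dollar cap binds)
Taxable value = $983,232 − $11,000 − $104,000 = $868,232
Port Authority: $868,232 × 0.00396 = $3,438.19872
Sable Creek County: $868,232 × 0.0136 = $11,807.9552
Total = $15,246.15392

$15,246.15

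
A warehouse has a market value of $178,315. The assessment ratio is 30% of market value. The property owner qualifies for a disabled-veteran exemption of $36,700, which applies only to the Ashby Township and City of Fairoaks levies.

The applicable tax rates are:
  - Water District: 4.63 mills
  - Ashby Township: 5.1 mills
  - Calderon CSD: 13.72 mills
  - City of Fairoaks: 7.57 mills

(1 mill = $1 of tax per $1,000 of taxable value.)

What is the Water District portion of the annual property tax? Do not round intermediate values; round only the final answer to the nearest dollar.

$248

Assessed value = $178,315 × 0.3 = $53,494.5
Water District taxable value = $53,494.5 (exemption does not apply)
Water District levy = $53,494.5 × 0.00463 = $247.679535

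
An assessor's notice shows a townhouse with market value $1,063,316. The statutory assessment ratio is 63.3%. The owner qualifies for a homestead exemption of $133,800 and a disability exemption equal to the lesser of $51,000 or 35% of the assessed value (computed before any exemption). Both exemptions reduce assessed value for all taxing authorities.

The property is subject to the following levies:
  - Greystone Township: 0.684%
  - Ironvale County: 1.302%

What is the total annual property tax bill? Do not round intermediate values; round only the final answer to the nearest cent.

$9,697.22

Assessed value = $1,063,316 × 0.633 = $673,079.028
Disability exemption = min($51,000, 35% × $673,079.028) = min($51,000, $235,577.6598) = $51,000 (dollar cap binds)
Taxable value = $673,079.028 − $133,800 − $51,000 = $488,279.028
Greystone Township: $488,279.028 × 0.00684 = $3,339.82855152
Ironvale County: $488,279.028 × 0.01302 = $6,357.39294456
Total = $9,697.22149608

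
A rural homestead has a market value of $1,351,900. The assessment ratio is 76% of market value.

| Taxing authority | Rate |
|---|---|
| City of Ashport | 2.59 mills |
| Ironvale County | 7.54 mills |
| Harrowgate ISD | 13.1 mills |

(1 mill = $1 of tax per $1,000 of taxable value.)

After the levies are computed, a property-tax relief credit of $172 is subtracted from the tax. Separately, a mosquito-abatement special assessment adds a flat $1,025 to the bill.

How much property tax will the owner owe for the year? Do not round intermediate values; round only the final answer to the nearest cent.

$24,720.52

Assessed value = $1,351,900 × 0.76 = $1,027,444
City of Ashport: $1,027,444 × 0.00259 = $2,661.07996
Ironvale County: $1,027,444 × 0.00754 = $7,746.92776
Harrowgate ISD: $1,027,444 × 0.0131 = $13,459.5164
Levies subtotal = $23,867.52412
After credit = $23,867.52412 − $172 = $23,695.52412
Total = $23,695.52412 + $1,025 = $24,720.52412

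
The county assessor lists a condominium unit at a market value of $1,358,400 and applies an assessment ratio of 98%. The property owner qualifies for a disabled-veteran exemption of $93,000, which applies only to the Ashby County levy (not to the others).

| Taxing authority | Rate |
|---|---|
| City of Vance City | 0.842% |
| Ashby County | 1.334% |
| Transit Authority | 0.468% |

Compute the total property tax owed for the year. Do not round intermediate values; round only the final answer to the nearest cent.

$33,957.15

Assessed value = $1,358,400 × 0.98 = $1,331,232
City of Vance City: $1,331,232 × 0.00842 = $11,208.97344
Ashby County: ($1,331,232 − $93,000) × 0.01334 = $1,238,232 × 0.01334 = $16,518.01488
Transit Authority: $1,331,232 × 0.00468 = $6,230.16576
Total = $33,957.15408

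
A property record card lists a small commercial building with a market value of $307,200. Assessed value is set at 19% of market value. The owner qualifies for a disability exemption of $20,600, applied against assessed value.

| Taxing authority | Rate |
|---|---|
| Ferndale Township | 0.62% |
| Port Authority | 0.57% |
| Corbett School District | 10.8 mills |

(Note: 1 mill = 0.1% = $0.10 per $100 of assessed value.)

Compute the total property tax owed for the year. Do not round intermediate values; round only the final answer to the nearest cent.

Assessed value = $307,200 × 0.19 = $58,368
Taxable value = $58,368 − $20,600 = $37,768
Ferndale Township: $37,768 × 0.0062 = $234.1616
Port Authority: $37,768 × 0.0057 = $215.2776
Corbett School District: $37,768 × 0.0108 = $407.8944
Total = $857.3336

$857.33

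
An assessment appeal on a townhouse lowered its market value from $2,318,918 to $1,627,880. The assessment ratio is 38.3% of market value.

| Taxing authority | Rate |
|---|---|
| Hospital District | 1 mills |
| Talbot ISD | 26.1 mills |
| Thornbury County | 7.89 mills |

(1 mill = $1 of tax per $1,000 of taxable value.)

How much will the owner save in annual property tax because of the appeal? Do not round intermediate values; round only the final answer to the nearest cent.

Old assessed value = $2,318,918 × 0.383 = $888,145.594
New assessed value = $1,627,880 × 0.383 = $623,478.04
Combined rate = 0.001 + 0.0261 + 0.00789 = 0.03499
Old tax = $888,145.594 × 0.03499 = $31,076.21433406
New tax = $623,478.04 × 0.03499 = $21,815.4966196
Reduction = $31,076.21433406 − $21,815.4966196 = $9,260.71771446

$9,260.72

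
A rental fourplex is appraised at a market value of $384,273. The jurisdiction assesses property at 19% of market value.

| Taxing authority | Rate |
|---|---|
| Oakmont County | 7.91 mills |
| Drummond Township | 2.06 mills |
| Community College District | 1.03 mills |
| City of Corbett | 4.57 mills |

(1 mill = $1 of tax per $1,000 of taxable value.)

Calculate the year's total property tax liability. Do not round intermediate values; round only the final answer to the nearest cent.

$1,136.79

Assessed value = $384,273 × 0.19 = $73,011.87
Oakmont County: $73,011.87 × 0.00791 = $577.5238917
Drummond Township: $73,011.87 × 0.00206 = $150.4044522
Community College District: $73,011.87 × 0.00103 = $75.2022261
City of Corbett: $73,011.87 × 0.00457 = $333.6642459
Total = $577.5238917 + $150.4044522 + $75.2022261 + $333.6642459 = $1,136.7948159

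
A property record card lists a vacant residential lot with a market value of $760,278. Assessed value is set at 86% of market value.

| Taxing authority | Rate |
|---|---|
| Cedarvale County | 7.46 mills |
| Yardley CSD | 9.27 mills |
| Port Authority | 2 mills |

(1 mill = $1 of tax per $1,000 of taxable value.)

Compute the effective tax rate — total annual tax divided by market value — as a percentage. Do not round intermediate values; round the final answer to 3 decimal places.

Assessed value = $760,278 × 0.86 = $653,839.08
Cedarvale County: $653,839.08 × 0.00746 = $4,877.6395368
Yardley CSD: $653,839.08 × 0.00927 = $6,061.0882716
Port Authority: $653,839.08 × 0.002 = $1,307.67816
Total tax = $12,246.4059684
Effective rate = $12,246.4059684 ÷ $760,278 = 1.611% of market value

1.611%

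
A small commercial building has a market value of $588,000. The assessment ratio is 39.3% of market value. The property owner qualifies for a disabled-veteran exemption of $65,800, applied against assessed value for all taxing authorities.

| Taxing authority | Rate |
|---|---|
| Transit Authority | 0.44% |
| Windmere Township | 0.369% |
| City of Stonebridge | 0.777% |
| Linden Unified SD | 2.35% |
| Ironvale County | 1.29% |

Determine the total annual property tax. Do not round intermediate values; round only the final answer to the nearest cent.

$8,637.74

Assessed value = $588,000 × 0.393 = $231,084
Taxable value = $231,084 − $65,800 = $165,284
Transit Authority: $165,284 × 0.0044 = $727.2496
Windmere Township: $165,284 × 0.00369 = $609.89796
City of Stonebridge: $165,284 × 0.00777 = $1,284.25668
Linden Unified SD: $165,284 × 0.0235 = $3,884.174
Ironvale County: $165,284 × 0.0129 = $2,132.1636
Total = $727.2496 + $609.89796 + $1,284.25668 + $3,884.174 + $2,132.1636 = $8,637.74184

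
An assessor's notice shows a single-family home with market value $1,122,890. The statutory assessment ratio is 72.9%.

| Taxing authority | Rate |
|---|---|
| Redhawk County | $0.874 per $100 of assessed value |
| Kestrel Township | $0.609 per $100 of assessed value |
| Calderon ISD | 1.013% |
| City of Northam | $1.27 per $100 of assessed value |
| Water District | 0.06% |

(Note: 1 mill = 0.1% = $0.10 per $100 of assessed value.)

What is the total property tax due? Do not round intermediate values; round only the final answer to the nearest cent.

Assessed value = $1,122,890 × 0.729 = $818,586.81
Redhawk County: $818,586.81 × 0.00874 = $7,154.4487194
Kestrel Township: $818,586.81 × 0.00609 = $4,985.1936729
Calderon ISD: $818,586.81 × 0.01013 = $8,292.2843853
City of Northam: $818,586.81 × 0.0127 = $10,396.052487
Water District: $818,586.81 × 0.0006 = $491.152086
Total = $31,319.1313506

$31,319.13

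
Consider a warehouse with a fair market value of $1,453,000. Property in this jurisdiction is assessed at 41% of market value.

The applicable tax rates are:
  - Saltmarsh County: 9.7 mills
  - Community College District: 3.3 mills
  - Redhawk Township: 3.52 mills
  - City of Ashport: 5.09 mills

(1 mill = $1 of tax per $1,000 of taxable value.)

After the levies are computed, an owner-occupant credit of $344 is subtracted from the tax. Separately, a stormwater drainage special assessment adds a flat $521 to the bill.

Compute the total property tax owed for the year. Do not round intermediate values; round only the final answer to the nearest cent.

$13,050.73

Assessed value = $1,453,000 × 0.41 = $595,730
Saltmarsh County: $595,730 × 0.0097 = $5,778.581
Community College District: $595,730 × 0.0033 = $1,965.909
Redhawk Township: $595,730 × 0.00352 = $2,096.9696
City of Ashport: $595,730 × 0.00509 = $3,032.2657
Levies subtotal = $12,873.7253
After credit = $12,873.7253 − $344 = $12,529.7253
Total = $12,529.7253 + $521 = $13,050.7253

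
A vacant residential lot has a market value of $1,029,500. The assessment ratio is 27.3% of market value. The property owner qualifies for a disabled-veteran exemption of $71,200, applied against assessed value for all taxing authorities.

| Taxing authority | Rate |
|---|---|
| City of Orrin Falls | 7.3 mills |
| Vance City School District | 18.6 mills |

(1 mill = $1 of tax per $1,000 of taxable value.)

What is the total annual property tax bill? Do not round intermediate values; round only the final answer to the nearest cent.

$5,435.21

Assessed value = $1,029,500 × 0.273 = $281,053.5
Taxable value = $281,053.5 − $71,200 = $209,853.5
City of Orrin Falls: $209,853.5 × 0.0073 = $1,531.93055
Vance City School District: $209,853.5 × 0.0186 = $3,903.2751
Total = $1,531.93055 + $3,903.2751 = $5,435.20565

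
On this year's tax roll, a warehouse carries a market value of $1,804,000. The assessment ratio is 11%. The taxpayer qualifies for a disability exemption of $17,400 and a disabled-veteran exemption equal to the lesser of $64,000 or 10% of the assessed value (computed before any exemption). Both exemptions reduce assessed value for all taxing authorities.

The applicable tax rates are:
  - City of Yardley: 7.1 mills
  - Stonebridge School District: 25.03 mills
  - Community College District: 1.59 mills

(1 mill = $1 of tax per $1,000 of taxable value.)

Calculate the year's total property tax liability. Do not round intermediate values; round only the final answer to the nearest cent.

$5,435.53

Assessed value = $1,804,000 × 0.11 = $198,440
Disabled-veteran exemption = min($64,000, 10% × $198,440) = min($64,000, $19,844) = $19,844 (percentage binds)
Taxable value = $198,440 − $17,400 − $19,844 = $161,196
City of Yardley: $161,196 × 0.0071 = $1,144.4916
Stonebridge School District: $161,196 × 0.02503 = $4,034.73588
Community College District: $161,196 × 0.00159 = $256.30164
Total = $5,435.52912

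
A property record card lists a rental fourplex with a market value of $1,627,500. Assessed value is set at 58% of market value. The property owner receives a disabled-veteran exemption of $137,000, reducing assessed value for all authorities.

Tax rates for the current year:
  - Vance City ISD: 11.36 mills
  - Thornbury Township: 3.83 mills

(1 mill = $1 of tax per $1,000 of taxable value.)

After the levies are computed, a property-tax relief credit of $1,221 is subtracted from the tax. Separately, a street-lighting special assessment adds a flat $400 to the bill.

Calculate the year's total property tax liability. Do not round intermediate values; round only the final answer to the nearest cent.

Assessed value = $1,627,500 × 0.58 = $943,950
Taxable value = $943,950 − $137,000 = $806,950
Vance City ISD: $806,950 × 0.01136 = $9,166.952
Thornbury Township: $806,950 × 0.00383 = $3,090.6185
Levies subtotal = $12,257.5705
After credit = $12,257.5705 − $1,221 = $11,036.5705
Total = $11,036.5705 + $400 = $11,436.5705

$11,436.57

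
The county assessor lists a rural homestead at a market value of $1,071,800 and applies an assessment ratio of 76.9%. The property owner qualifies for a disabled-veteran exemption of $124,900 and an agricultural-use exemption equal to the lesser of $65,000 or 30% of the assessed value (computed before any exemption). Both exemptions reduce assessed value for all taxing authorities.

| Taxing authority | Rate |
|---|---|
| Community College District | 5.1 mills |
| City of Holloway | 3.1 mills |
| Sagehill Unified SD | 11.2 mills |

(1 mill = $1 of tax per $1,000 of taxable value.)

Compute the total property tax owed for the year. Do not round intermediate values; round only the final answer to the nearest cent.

Assessed value = $1,071,800 × 0.769 = $824,214.2
Agricultural-use exemption = min($65,000, 30% × $824,214.2) = min($65,000, $247,264.26) = $65,000 (dollar cap binds)
Taxable value = $824,214.2 − $124,900 − $65,000 = $634,314.2
Community College District: $634,314.2 × 0.0051 = $3,235.00242
City of Holloway: $634,314.2 × 0.0031 = $1,966.37402
Sagehill Unified SD: $634,314.2 × 0.0112 = $7,104.31904
Total = $12,305.69548

$12,305.70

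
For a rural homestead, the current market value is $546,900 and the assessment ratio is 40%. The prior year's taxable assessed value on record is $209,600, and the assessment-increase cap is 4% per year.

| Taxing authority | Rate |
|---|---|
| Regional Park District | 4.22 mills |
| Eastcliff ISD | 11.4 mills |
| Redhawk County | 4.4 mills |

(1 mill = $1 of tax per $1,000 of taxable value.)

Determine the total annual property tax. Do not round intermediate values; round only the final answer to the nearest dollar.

$4,364

Uncapped assessed value = $546,900 × 0.4 = $218,760
Cap limit = $209,600 × 1.04 = $217,984
Taxable assessed value = min($218,760, $217,984) = $217,984 (cap binds)
Regional Park District: $217,984 × 0.00422 = $919.89248
Eastcliff ISD: $217,984 × 0.0114 = $2,485.0176
Redhawk County: $217,984 × 0.0044 = $959.1296
Total = $4,364.03968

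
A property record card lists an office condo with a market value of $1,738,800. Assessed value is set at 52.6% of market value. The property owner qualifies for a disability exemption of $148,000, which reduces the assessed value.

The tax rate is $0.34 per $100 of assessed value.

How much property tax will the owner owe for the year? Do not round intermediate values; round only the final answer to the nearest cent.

Assessed value = $1,738,800 × 0.526 = $914,608.8
Taxable value = $914,608.8 − $148,000 = $766,608.8
Tax = $766,608.8 × 0.0034 = $2,606.46992

$2,606.47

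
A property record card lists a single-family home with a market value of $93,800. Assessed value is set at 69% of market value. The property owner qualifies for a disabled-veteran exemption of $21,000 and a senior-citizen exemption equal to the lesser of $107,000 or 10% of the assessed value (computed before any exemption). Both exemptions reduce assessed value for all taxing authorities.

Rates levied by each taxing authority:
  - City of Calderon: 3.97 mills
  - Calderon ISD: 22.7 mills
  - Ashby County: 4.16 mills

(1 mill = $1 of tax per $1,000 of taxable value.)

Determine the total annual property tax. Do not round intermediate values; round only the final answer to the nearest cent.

Assessed value = $93,800 × 0.69 = $64,722
Senior-citizen exemption = min($107,000, 10% × $64,722) = min($107,000, $6,472.2) = $6,472.2 (percentage binds)
Taxable value = $64,722 − $21,000 − $6,472.2 = $37,249.8
City of Calderon: $37,249.8 × 0.00397 = $147.881706
Calderon ISD: $37,249.8 × 0.0227 = $845.57046
Ashby County: $37,249.8 × 0.00416 = $154.959168
Total = $1,148.411334

$1,148.41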